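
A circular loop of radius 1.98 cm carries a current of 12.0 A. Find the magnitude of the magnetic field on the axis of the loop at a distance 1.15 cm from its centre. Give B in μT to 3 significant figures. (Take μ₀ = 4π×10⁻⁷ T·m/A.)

On the axis of a circular loop, B = μ₀IR² / [2(R²+z²)^(3/2)].
R² + z² = (0.0198)² + (0.0115)² = 0.0005243 m², and (R²+z²)^(3/2) = 1.20×10⁻⁵ m³.
B = (4π×10⁻⁷ × 12.0 × 0.000392) / (2 × 1.20×10⁻⁵) = 2.46×10⁻⁴ T.

B ≈ 246 μT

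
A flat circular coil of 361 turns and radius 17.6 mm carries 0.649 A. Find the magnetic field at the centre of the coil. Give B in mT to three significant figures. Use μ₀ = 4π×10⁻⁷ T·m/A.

For an N-turn flat coil, B = Nμ₀I/(2R) with R = 0.0176 m.
B = 361 × 2.32×10⁻⁵ T = 8.36×10⁻³ T.

B ≈ 8.36 mT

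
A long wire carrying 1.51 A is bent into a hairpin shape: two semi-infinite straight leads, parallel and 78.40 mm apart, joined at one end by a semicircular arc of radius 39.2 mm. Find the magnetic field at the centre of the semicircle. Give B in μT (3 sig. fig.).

B ≈ 19.8 μT

The semicircular arc contributes B_arc = μ₀I·π/(4πR) = μ₀I/(4R) = 1.21×10⁻⁵ T.
Each semi-infinite lead is at perpendicular distance R = 0.0392 m from the centre, with the perpendicular foot at its near end, so it contributes μ₀I/(4πR); both point the same way, together 7.70×10⁻⁶ T.
Arc and leads all point the same direction: B = 1.21×10⁻⁵ + 7.70×10⁻⁶ = 1.98×10⁻⁵ T.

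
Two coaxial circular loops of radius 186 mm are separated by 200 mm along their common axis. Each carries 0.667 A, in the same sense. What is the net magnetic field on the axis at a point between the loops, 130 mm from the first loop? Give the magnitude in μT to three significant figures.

Each loop contributes B = μ₀IR²/[2(R²+z²)^(3/2)] on the axis, with z measured from that loop.
Loop 1 (z = 0.13 m): B₁ = 1.24×10⁻⁶ T. Loop 2 (z = 0.07 m): B₂ = 1.85×10⁻⁶ T.
The fields add: B = B₁ + B₂ = 3.09×10⁻⁶ T.

B ≈ 3.09 μT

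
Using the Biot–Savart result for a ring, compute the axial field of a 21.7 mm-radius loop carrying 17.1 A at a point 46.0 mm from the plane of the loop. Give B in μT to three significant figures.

B ≈ 38.5 μT

On the axis of a circular loop, B = μ₀IR² / [2(R²+z²)^(3/2)].
R² + z² = (0.0217)² + (0.046)² = 0.002587 m², and (R²+z²)^(3/2) = 1.32×10⁻⁴ m³.
B = (4π×10⁻⁷ × 17.1 × 0.0004709) / (2 × 1.32×10⁻⁴) = 3.85×10⁻⁵ T.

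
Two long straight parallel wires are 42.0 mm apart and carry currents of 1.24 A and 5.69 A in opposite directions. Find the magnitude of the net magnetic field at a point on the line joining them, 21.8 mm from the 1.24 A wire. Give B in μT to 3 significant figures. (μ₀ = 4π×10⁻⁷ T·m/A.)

Each long wire gives B = μ₀I/(2πd). Distances are d₁ = 0.0218 m and d₂ = 0.0202 m.
B₁ = 1.14×10⁻⁵ T, B₂ = 5.63×10⁻⁵ T.
Between antiparallel currents both contributions point the same way, so they add. B = B₁ + B₂ = 1.14×10⁻⁵ + 5.63×10⁻⁵ = 6.77×10⁻⁵ T.

B ≈ 67.7 μT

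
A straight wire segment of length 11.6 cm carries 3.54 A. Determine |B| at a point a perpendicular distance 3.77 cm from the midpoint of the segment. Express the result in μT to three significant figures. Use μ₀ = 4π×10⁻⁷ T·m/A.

For a finite straight segment, B = (μ₀I/4πd)(sinθ₁ + sinθ₂), where θ₁, θ₂ are the angles from the perpendicular to each end.
The perpendicular from the point meets the wire at its midpoint, so each end is L/2 = 0.058 m away along the wire.
sinθ₁ = 0.058/√(0.058²+0.0377²) = 0.8384; sinθ₂ = 0.058/√(0.058²+0.0377²) = 0.8384.
B = (4π×10⁻⁷ × 3.54) / (4π × 0.0377) × (0.8384 + 0.8384) = 1.57×10⁻⁵ T.

B ≈ 15.7 μT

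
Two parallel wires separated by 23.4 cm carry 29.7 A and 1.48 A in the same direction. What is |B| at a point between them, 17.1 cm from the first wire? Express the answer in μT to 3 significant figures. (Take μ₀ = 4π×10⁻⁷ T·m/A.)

B ≈ 30.0 μT

Each long wire gives B = μ₀I/(2πd). Distances are d₁ = 0.171 m and d₂ = 0.063 m.
B₁ = 3.47×10⁻⁵ T, B₂ = 4.70×10⁻⁶ T.
Between parallel currents the two contributions point in opposite directions, so they subtract. B = |B₁ − B₂| = |3.47×10⁻⁵ − 4.70×10⁻⁶| = 3.00×10⁻⁵ T.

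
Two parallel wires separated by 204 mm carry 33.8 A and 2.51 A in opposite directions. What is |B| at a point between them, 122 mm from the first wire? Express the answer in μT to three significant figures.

Each long wire gives B = μ₀I/(2πd). Distances are d₁ = 0.122 m and d₂ = 0.082 m.
B₁ = 5.54×10⁻⁵ T, B₂ = 6.12×10⁻⁶ T.
Between antiparallel currents both contributions point the same way, so they add. B = B₁ + B₂ = 5.54×10⁻⁵ + 6.12×10⁻⁶ = 6.15×10⁻⁵ T.

B ≈ 61.5 μT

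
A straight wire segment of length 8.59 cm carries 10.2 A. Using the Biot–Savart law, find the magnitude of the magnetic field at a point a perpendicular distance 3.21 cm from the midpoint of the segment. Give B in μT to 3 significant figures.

B ≈ 50.9 μT

For a finite straight segment, B = (μ₀I/4πd)(sinθ₁ + sinθ₂), where θ₁, θ₂ are the angles from the perpendicular to each end.
The perpendicular from the point meets the wire at its midpoint, so each end is L/2 = 0.04295 m away along the wire.
sinθ₁ = 0.04295/√(0.04295²+0.0321²) = 0.8010; sinθ₂ = 0.04295/√(0.04295²+0.0321²) = 0.8010.
B = (4π×10⁻⁷ × 10.2) / (4π × 0.0321) × (0.8010 + 0.8010) = 5.09×10⁻⁵ T.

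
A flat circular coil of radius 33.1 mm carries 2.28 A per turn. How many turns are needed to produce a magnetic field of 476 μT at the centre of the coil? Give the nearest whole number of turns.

For an N-turn coil, B = Nμ₀I/(2R). A single turn gives B₁ = 4.33×10⁻⁵ T with R = 0.0331 m.
N = B/B₁ = 4.76×10⁻⁴ / 4.33×10⁻⁵ = 11.00.

N = 11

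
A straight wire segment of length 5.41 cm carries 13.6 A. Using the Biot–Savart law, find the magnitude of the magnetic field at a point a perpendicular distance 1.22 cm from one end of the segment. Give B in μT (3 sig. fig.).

For a finite straight segment, B = (μ₀I/4πd)(sinθ₁ + sinθ₂), where θ₁, θ₂ are the angles from the perpendicular to each end.
The perpendicular foot is at one end, so the two end-offsets along the wire are 0 and L = 0.0541 m.
sinθ₁ = 0/√(0²+0.0122²) = 0.0000; sinθ₂ = 0.0541/√(0.0541²+0.0122²) = 0.9755.
B = (4π×10⁻⁷ × 13.6) / (4π × 0.0122) × (0.0000 + 0.9755) = 1.09×10⁻⁴ T.

B ≈ 109 μT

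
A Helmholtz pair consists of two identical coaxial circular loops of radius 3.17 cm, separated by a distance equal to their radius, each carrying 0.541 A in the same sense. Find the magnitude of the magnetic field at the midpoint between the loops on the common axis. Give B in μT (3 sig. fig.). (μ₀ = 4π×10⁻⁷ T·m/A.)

B ≈ 15.3 μT

Each loop contributes B = μ₀IR²/[2(R²+z²)^(3/2)] on the axis, with z measured from that loop.
Loop 1 (z = 0.01585 m): B₁ = 7.67×10⁻⁶ T. Loop 2 (z = 0.01585 m): B₂ = 7.67×10⁻⁶ T.
The fields add: B = B₁ + B₂ = 1.53×10⁻⁵ T.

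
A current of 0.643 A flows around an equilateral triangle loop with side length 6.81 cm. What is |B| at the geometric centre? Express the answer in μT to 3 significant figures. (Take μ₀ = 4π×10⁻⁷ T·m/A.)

Each side is a finite straight segment at perpendicular distance d = a/(2 tan(π/3)) = 0.01966 m from the centre, with end-angles ±π/3.
One side contributes B₁ = (μ₀I/4πd)·2 sin(π/3) = 5.67×10⁻⁶ T.
All 3 sides add in the same direction: B = 3 × 5.67×10⁻⁶ = 1.70×10⁻⁵ T.

B ≈ 17.0 μT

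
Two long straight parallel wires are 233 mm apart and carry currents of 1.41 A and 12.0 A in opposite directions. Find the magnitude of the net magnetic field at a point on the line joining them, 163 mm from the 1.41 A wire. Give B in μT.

B ≈ 36.0 μT

Each long wire gives B = μ₀I/(2πd). Distances are d₁ = 0.163 m and d₂ = 0.07 m.
B₁ = 1.73×10⁻⁶ T, B₂ = 3.43×10⁻⁵ T.
Between antiparallel currents both contributions point the same way, so they add. B = B₁ + B₂ = 1.73×10⁻⁶ + 3.43×10⁻⁵ = 3.60×10⁻⁵ T.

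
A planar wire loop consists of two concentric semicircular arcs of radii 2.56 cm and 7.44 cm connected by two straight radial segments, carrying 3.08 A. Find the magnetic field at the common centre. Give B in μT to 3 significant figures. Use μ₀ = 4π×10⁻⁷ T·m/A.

B ≈ 24.8 μT

The radial connectors point toward the centre, so dl × r̂ = 0 and they contribute nothing.
Each semicircle gives μ₀I/(4R): inner arc 3.78×10⁻⁵ T, outer arc 1.30×10⁻⁵ T.
The two arcs carry current in opposite angular senses, so their fields oppose: B = |3.78×10⁻⁵ − 1.30×10⁻⁵| = 2.48×10⁻⁵ T.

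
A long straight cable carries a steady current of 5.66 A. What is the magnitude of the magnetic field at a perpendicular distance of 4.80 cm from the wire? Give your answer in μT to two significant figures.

For an infinitely long straight wire, B = μ₀I/(2πd).
B = (4π×10⁻⁷ × 5.66) / (2π × 0.048) = 2.36×10⁻⁵ T.

B ≈ 24 μT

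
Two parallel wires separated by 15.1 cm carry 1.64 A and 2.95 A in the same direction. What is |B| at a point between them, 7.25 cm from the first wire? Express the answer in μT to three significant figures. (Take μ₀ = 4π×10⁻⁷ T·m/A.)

Each long wire gives B = μ₀I/(2πd). Distances are d₁ = 0.0725 m and d₂ = 0.0785 m.
B₁ = 4.52×10⁻⁶ T, B₂ = 7.52×10⁻⁶ T.
Between parallel currents the two contributions point in opposite directions, so they subtract. B = |B₁ − B₂| = |4.52×10⁻⁶ − 7.52×10⁻⁶| = 2.99×10⁻⁶ T.

B ≈ 2.99 μT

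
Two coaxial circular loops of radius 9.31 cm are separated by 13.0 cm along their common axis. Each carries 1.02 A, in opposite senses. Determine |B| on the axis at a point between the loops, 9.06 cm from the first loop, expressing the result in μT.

B ≈ 2.84 μT

Each loop contributes B = μ₀IR²/[2(R²+z²)^(3/2)] on the axis, with z measured from that loop.
Loop 1 (z = 0.0906 m): B₁ = 2.53×10⁻⁶ T. Loop 2 (z = 0.0394 m): B₂ = 5.38×10⁻⁶ T.
The fields oppose: B = |B₁ − B₂| = 2.84×10⁻⁶ T.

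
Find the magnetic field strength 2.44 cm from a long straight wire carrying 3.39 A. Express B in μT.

For an infinitely long straight wire, B = μ₀I/(2πd).
B = (4π×10⁻⁷ × 3.39) / (2π × 0.0244) = 2.78×10⁻⁵ T.

B ≈ 27.8 μT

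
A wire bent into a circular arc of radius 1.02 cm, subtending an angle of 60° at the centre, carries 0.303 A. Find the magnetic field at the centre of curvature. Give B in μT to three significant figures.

B ≈ 3.11 μT

The Biot–Savart field of a circular arc at its centre is B = μ₀Iφ/(4πR), with φ = 1.047 rad.
B = (4π×10⁻⁷ × 0.303 × 1.047) / (4π × 0.0102) = 3.11×10⁻⁶ T.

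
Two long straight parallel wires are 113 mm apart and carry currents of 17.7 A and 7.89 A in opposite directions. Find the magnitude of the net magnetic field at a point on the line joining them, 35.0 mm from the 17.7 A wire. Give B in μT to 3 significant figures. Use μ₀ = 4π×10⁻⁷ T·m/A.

B ≈ 121 μT

Each long wire gives B = μ₀I/(2πd). Distances are d₁ = 0.035 m and d₂ = 0.078 m.
B₁ = 1.01×10⁻⁴ T, B₂ = 2.02×10⁻⁵ T.
Between antiparallel currents both contributions point the same way, so they add. B = B₁ + B₂ = 1.01×10⁻⁴ + 2.02×10⁻⁵ = 1.21×10⁻⁴ T.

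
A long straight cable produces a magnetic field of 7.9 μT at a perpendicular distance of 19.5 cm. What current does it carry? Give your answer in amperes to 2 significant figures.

For a long straight wire B = μ₀I/(2πd), so I = 2πdB/μ₀.
I = 2π × 0.195 × 7.90×10⁻⁶ / (4π×10⁻⁷) = 7.70 A.

I ≈ 7.7 A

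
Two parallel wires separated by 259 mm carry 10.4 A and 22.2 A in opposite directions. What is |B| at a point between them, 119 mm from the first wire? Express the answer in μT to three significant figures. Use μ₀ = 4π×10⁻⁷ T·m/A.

Each long wire gives B = μ₀I/(2πd). Distances are d₁ = 0.119 m and d₂ = 0.14 m.
B₁ = 1.75×10⁻⁵ T, B₂ = 3.17×10⁻⁵ T.
Between antiparallel currents both contributions point the same way, so they add. B = B₁ + B₂ = 1.75×10⁻⁵ + 3.17×10⁻⁵ = 4.92×10⁻⁵ T.

B ≈ 49.2 μT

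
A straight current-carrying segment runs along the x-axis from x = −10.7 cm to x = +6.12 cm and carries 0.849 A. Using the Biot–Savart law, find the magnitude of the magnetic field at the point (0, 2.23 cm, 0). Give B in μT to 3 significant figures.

For a finite straight segment, B = (μ₀I/4πd)(sinθ₁ + sinθ₂), where θ₁, θ₂ are the angles from the perpendicular to each end.
The perpendicular distance is d = 0.0223 m; the end-offsets along the wire are a = 0.107 m and b = 0.0612 m.
sinθ₁ = 0.107/√(0.107²+0.0223²) = 0.9790; sinθ₂ = 0.0612/√(0.0612²+0.0223²) = 0.9396.
B = (4π×10⁻⁷ × 0.849) / (4π × 0.0223) × (0.9790 + 0.9396) = 7.30×10⁻⁶ T.

B ≈ 7.30 μT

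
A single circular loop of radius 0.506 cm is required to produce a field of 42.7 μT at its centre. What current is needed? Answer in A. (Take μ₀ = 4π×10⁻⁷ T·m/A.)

At the centre of a circular loop B = μ₀I/(2R), so I = 2RB/μ₀.
With R = 0.00506 m, I = 2 × 0.00506 × 4.27×10⁻⁵ / (4π×10⁻⁷) = 0.344 A.

I ≈ 0.344 A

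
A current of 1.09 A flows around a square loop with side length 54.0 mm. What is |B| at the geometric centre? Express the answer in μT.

B ≈ 22.8 μT

Each side is a finite straight segment at perpendicular distance d = a/(2 tan(π/4)) = 0.027 m from the centre, with end-angles ±π/4.
One side contributes B₁ = (μ₀I/4πd)·2 sin(π/4) = 5.71×10⁻⁶ T.
All 4 sides add in the same direction: B = 4 × 5.71×10⁻⁶ = 2.28×10⁻⁵ T.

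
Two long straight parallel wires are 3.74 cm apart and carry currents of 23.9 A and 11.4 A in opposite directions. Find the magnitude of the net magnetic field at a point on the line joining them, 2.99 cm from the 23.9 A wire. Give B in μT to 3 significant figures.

Each long wire gives B = μ₀I/(2πd). Distances are d₁ = 0.0299 m and d₂ = 0.0075 m.
B₁ = 1.60×10⁻⁴ T, B₂ = 3.04×10⁻⁴ T.
Between antiparallel currents both contributions point the same way, so they add. B = B₁ + B₂ = 1.60×10⁻⁴ + 3.04×10⁻⁴ = 4.64×10⁻⁴ T.

B ≈ 464 μT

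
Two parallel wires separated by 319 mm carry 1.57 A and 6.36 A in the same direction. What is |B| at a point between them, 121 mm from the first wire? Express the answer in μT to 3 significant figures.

B ≈ 3.83 μT

Each long wire gives B = μ₀I/(2πd). Distances are d₁ = 0.121 m and d₂ = 0.198 m.
B₁ = 2.60×10⁻⁶ T, B₂ = 6.42×10⁻⁶ T.
Between parallel currents the two contributions point in opposite directions, so they subtract. B = |B₁ − B₂| = |2.60×10⁻⁶ − 6.42×10⁻⁶| = 3.83×10⁻⁶ T.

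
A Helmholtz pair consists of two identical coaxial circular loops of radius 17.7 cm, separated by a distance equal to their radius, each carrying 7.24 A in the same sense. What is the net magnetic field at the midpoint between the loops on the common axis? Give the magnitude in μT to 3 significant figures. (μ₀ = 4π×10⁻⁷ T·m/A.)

Each loop contributes B = μ₀IR²/[2(R²+z²)^(3/2)] on the axis, with z measured from that loop.
Loop 1 (z = 0.0885 m): B₁ = 1.84×10⁻⁵ T. Loop 2 (z = 0.0885 m): B₂ = 1.84×10⁻⁵ T.
The fields add: B = B₁ + B₂ = 3.68×10⁻⁵ T.

B ≈ 36.8 μT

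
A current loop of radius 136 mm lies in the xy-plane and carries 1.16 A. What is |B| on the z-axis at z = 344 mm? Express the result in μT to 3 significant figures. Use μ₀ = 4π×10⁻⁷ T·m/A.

B ≈ 0.266 μT

On the axis of a circular loop, B = μ₀IR² / [2(R²+z²)^(3/2)].
R² + z² = (0.136)² + (0.344)² = 0.1368 m², and (R²+z²)^(3/2) = 5.06×10⁻² m³.
B = (4π×10⁻⁷ × 1.16 × 0.0185) / (2 × 5.06×10⁻²) = 2.66×10⁻⁷ T.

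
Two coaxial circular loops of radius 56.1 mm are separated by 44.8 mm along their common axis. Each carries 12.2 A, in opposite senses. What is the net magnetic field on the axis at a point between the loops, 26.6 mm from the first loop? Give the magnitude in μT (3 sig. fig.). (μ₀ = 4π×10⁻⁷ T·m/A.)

B ≈ 16.8 μT

Each loop contributes B = μ₀IR²/[2(R²+z²)^(3/2)] on the axis, with z measured from that loop.
Loop 1 (z = 0.0266 m): B₁ = 1.01×10⁻⁴ T. Loop 2 (z = 0.0182 m): B₂ = 1.18×10⁻⁴ T.
The fields oppose: B = |B₁ − B₂| = 1.68×10⁻⁵ T.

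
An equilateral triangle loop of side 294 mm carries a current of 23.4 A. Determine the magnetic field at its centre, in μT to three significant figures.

B ≈ 143 μT

Each side is a finite straight segment at perpendicular distance d = a/(2 tan(π/3)) = 0.08487 m from the centre, with end-angles ±π/3.
One side contributes B₁ = (μ₀I/4πd)·2 sin(π/3) = 4.78×10⁻⁵ T.
All 3 sides add in the same direction: B = 3 × 4.78×10⁻⁵ = 1.43×10⁻⁴ T.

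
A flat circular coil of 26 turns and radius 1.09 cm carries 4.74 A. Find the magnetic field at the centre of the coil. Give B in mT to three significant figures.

B ≈ 7.10 mT

For an N-turn flat coil, B = Nμ₀I/(2R) with R = 0.0109 m.
B = 26 × 2.73×10⁻⁴ T = 7.10×10⁻³ T.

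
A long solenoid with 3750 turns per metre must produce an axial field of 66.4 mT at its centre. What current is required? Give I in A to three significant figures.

Inside a long solenoid B = μ₀nI with n = 3750 m⁻¹, so I = B/(μ₀n).
I = 6.64×10⁻² / (4π×10⁻⁷ × 3750) = 14.1 A.

I ≈ 14.1 A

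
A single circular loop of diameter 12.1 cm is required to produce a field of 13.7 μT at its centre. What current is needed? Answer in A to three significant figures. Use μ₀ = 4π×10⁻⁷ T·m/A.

I ≈ 1.32 A

At the centre of a circular loop B = μ₀I/(2R), so I = 2RB/μ₀.
With R = 0.0605 m, I = 2 × 0.0605 × 1.37×10⁻⁵ / (4π×10⁻⁷) = 1.32 A.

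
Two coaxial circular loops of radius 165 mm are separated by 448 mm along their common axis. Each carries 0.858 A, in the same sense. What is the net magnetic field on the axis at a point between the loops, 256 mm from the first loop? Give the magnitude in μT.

Each loop contributes B = μ₀IR²/[2(R²+z²)^(3/2)] on the axis, with z measured from that loop.
Loop 1 (z = 0.256 m): B₁ = 5.20×10⁻⁷ T. Loop 2 (z = 0.192 m): B₂ = 9.05×10⁻⁷ T.
The fields add: B = B₁ + B₂ = 1.42×10⁻⁶ T.

B ≈ 1.42 μT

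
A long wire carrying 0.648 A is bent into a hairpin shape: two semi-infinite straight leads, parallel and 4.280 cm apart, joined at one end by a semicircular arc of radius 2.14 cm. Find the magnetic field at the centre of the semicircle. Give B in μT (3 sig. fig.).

B ≈ 15.6 μT

The semicircular arc contributes B_arc = μ₀I·π/(4πR) = μ₀I/(4R) = 9.51×10⁻⁶ T.
Each semi-infinite lead is at perpendicular distance R = 0.0214 m from the centre, with the perpendicular foot at its near end, so it contributes μ₀I/(4πR); both point the same way, together 6.06×10⁻⁶ T.
Arc and leads all point the same direction: B = 9.51×10⁻⁶ + 6.06×10⁻⁶ = 1.56×10⁻⁵ T.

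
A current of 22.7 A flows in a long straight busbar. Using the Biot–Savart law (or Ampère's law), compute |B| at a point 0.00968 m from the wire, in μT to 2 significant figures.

For an infinitely long straight wire, B = μ₀I/(2πd).
B = (4π×10⁻⁷ × 22.7) / (2π × 0.00968) = 4.69×10⁻⁴ T.

B ≈ 470 μT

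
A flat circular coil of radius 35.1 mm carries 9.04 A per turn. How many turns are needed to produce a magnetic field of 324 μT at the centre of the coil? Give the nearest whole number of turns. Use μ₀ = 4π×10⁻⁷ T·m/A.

For an N-turn coil, B = Nμ₀I/(2R). A single turn gives B₁ = 1.62×10⁻⁴ T with R = 0.0351 m.
N = B/B₁ = 3.24×10⁻⁴ / 1.62×10⁻⁴ = 2.00.

N = 2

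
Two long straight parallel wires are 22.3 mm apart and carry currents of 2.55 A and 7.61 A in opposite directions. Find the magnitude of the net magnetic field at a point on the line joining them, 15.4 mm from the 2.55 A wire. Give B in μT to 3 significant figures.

B ≈ 254 μT

Each long wire gives B = μ₀I/(2πd). Distances are d₁ = 0.0154 m and d₂ = 0.0069 m.
B₁ = 3.31×10⁻⁵ T, B₂ = 2.21×10⁻⁴ T.
Between antiparallel currents both contributions point the same way, so they add. B = B₁ + B₂ = 3.31×10⁻⁵ + 2.21×10⁻⁴ = 2.54×10⁻⁴ T.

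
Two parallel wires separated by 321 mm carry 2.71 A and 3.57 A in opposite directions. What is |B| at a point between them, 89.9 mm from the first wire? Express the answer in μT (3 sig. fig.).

Each long wire gives B = μ₀I/(2πd). Distances are d₁ = 0.0899 m and d₂ = 0.2311 m.
B₁ = 6.03×10⁻⁶ T, B₂ = 3.09×10⁻⁶ T.
Between antiparallel currents both contributions point the same way, so they add. B = B₁ + B₂ = 6.03×10⁻⁶ + 3.09×10⁻⁶ = 9.12×10⁻⁶ T.

B ≈ 9.12 μT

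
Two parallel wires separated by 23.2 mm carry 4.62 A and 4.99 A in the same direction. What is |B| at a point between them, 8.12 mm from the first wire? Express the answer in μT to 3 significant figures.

B ≈ 47.6 μT

Each long wire gives B = μ₀I/(2πd). Distances are d₁ = 0.00812 m and d₂ = 0.01508 m.
B₁ = 1.14×10⁻⁴ T, B₂ = 6.62×10⁻⁵ T.
Between parallel currents the two contributions point in opposite directions, so they subtract. B = |B₁ − B₂| = |1.14×10⁻⁴ − 6.62×10⁻⁵| = 4.76×10⁻⁵ T.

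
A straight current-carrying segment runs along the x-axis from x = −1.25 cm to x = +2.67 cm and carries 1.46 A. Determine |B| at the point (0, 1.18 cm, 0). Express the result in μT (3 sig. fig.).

B ≈ 20.3 μT

For a finite straight segment, B = (μ₀I/4πd)(sinθ₁ + sinθ₂), where θ₁, θ₂ are the angles from the perpendicular to each end.
The perpendicular distance is d = 0.0118 m; the end-offsets along the wire are a = 0.0125 m and b = 0.0267 m.
sinθ₁ = 0.0125/√(0.0125²+0.0118²) = 0.7272; sinθ₂ = 0.0267/√(0.0267²+0.0118²) = 0.9147.
B = (4π×10⁻⁷ × 1.46) / (4π × 0.0118) × (0.7272 + 0.9147) = 2.03×10⁻⁵ T.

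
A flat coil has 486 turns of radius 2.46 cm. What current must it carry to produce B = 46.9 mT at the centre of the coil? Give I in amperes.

For an N-turn coil, B = Nμ₀I/(2R) with R = 0.0246 m, so I = 2RB/(Nμ₀) = 2 × 0.0246 × 4.69×10⁻² / (486 × 4π×10⁻⁷) = 3.78 A.

I ≈ 3.78 A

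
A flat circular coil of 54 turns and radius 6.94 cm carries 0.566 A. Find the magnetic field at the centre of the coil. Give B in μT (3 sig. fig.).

For an N-turn flat coil, B = Nμ₀I/(2R) with R = 0.0694 m.
B = 54 × 5.12×10⁻⁶ T = 2.77×10⁻⁴ T.

B ≈ 277 μT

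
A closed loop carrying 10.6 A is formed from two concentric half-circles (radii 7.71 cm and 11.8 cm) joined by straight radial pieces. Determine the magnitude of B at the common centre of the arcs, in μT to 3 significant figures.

The radial connectors point toward the centre, so dl × r̂ = 0 and they contribute nothing.
Each semicircle gives μ₀I/(4R): inner arc 4.32×10⁻⁵ T, outer arc 2.82×10⁻⁵ T.
The two arcs carry current in opposite angular senses, so their fields oppose: B = |4.32×10⁻⁵ − 2.82×10⁻⁵| = 1.50×10⁻⁵ T.

B ≈ 15.0 μT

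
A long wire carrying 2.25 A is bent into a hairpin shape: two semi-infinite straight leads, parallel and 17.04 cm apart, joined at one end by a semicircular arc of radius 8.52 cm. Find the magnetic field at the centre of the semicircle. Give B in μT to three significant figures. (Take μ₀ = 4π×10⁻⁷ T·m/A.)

The semicircular arc contributes B_arc = μ₀I·π/(4πR) = μ₀I/(4R) = 8.30×10⁻⁶ T.
Each semi-infinite lead is at perpendicular distance R = 0.0852 m from the centre, with the perpendicular foot at its near end, so it contributes μ₀I/(4πR); both point the same way, together 5.28×10⁻⁶ T.
Arc and leads all point the same direction: B = 8.30×10⁻⁶ + 5.28×10⁻⁶ = 1.36×10⁻⁵ T.

B ≈ 13.6 μT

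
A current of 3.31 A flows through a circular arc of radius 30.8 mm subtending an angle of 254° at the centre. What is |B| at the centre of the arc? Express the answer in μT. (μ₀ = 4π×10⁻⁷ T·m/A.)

B ≈ 47.6 μT

The Biot–Savart field of a circular arc at its centre is B = μ₀Iφ/(4πR), with φ = 4.433 rad.
B = (4π×10⁻⁷ × 3.31 × 4.433) / (4π × 0.0308) = 4.76×10⁻⁵ T.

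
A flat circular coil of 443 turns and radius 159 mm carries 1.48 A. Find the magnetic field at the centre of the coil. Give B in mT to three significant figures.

For an N-turn flat coil, B = Nμ₀I/(2R) with R = 0.159 m.
B = 443 × 5.85×10⁻⁶ T = 2.59×10⁻³ T.

B ≈ 2.59 mT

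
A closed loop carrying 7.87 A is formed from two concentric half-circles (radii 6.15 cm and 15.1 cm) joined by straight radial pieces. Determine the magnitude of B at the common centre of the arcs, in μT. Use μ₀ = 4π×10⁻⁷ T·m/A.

The radial connectors point toward the centre, so dl × r̂ = 0 and they contribute nothing.
Each semicircle gives μ₀I/(4R): inner arc 4.02×10⁻⁵ T, outer arc 1.64×10⁻⁵ T.
The two arcs carry current in opposite angular senses, so their fields oppose: B = |4.02×10⁻⁵ − 1.64×10⁻⁵| = 2.38×10⁻⁵ T.

B ≈ 23.8 μT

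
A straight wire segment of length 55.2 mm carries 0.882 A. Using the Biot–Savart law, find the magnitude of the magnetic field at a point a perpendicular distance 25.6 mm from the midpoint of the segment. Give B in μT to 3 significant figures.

For a finite straight segment, B = (μ₀I/4πd)(sinθ₁ + sinθ₂), where θ₁, θ₂ are the angles from the perpendicular to each end.
The perpendicular from the point meets the wire at its midpoint, so each end is L/2 = 0.0276 m away along the wire.
sinθ₁ = 0.0276/√(0.0276²+0.0256²) = 0.7332; sinθ₂ = 0.0276/√(0.0276²+0.0256²) = 0.7332.
B = (4π×10⁻⁷ × 0.882) / (4π × 0.0256) × (0.7332 + 0.7332) = 5.05×10⁻⁶ T.

B ≈ 5.05 μT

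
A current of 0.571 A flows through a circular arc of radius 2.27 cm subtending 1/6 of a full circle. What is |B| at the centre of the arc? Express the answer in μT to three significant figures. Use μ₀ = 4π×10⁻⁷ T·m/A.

The Biot–Savart field of a circular arc at its centre is B = μ₀Iφ/(4πR), with φ = 1.047 rad.
B = (4π×10⁻⁷ × 0.571 × 1.047) / (4π × 0.0227) = 2.63×10⁻⁶ T.

B ≈ 2.63 μT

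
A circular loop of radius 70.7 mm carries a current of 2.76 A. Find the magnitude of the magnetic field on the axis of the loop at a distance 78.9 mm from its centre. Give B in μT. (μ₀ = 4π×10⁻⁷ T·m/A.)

On the axis of a circular loop, B = μ₀IR² / [2(R²+z²)^(3/2)].
R² + z² = (0.0707)² + (0.0789)² = 0.01122 m², and (R²+z²)^(3/2) = 1.19×10⁻³ m³.
B = (4π×10⁻⁷ × 2.76 × 0.004998) / (2 × 1.19×10⁻³) = 7.29×10⁻⁶ T.

B ≈ 7.29 μT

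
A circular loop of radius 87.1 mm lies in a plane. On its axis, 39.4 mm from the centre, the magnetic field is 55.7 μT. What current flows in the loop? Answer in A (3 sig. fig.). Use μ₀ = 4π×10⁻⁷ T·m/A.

On the axis of a loop, B = μ₀IR²/[2(R²+z²)^(3/2)], so I = 2B(R²+z²)^(3/2)/(μ₀R²).
R² + z² = 0.007586 + 0.001552 = 0.009139 m²; raised to 3/2 gives 8.74×10⁻⁴ m³.
I = 2 × 5.57×10⁻⁵ × 8.74×10⁻⁴ / (1.26×10⁻⁶ × 0.007586) = 10.2 A.

I ≈ 10.2 A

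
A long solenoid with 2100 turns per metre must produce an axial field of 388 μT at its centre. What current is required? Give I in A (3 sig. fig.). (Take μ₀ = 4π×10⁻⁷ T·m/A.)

Inside a long solenoid B = μ₀nI with n = 2100 m⁻¹, so I = B/(μ₀n).
I = 3.88×10⁻⁴ / (4π×10⁻⁷ × 2100) = 0.147 A.

I ≈ 0.147 A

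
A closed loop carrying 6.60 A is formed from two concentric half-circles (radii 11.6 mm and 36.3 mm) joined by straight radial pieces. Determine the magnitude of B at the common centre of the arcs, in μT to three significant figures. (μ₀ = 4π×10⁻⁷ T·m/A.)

The radial connectors point toward the centre, so dl × r̂ = 0 and they contribute nothing.
Each semicircle gives μ₀I/(4R): inner arc 1.79×10⁻⁴ T, outer arc 5.71×10⁻⁵ T.
The two arcs carry current in opposite angular senses, so their fields oppose: B = |1.79×10⁻⁴ − 5.71×10⁻⁵| = 1.22×10⁻⁴ T.

B ≈ 122 μT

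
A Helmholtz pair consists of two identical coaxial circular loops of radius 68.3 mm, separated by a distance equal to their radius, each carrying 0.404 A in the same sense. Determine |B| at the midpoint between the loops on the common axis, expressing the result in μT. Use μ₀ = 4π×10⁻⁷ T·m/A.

Each loop contributes B = μ₀IR²/[2(R²+z²)^(3/2)] on the axis, with z measured from that loop.
Loop 1 (z = 0.03415 m): B₁ = 2.66×10⁻⁶ T. Loop 2 (z = 0.03415 m): B₂ = 2.66×10⁻⁶ T.
The fields add: B = B₁ + B₂ = 5.32×10⁻⁶ T.

B ≈ 5.32 μT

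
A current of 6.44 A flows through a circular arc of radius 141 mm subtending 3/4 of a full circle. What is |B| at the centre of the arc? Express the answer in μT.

B ≈ 21.5 μT

The Biot–Savart field of a circular arc at its centre is B = μ₀Iφ/(4πR), with φ = 4.712 rad.
B = (4π×10⁻⁷ × 6.44 × 4.712) / (4π × 0.141) = 2.15×10⁻⁵ T.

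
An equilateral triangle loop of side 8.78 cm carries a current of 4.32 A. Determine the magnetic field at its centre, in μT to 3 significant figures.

Each side is a finite straight segment at perpendicular distance d = a/(2 tan(π/3)) = 0.02535 m from the centre, with end-angles ±π/3.
One side contributes B₁ = (μ₀I/4πd)·2 sin(π/3) = 2.95×10⁻⁵ T.
All 3 sides add in the same direction: B = 3 × 2.95×10⁻⁵ = 8.86×10⁻⁵ T.

B ≈ 88.6 μT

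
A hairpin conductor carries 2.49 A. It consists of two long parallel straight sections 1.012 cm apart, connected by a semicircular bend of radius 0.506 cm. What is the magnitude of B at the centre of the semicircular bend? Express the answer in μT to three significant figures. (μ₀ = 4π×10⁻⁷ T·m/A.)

B ≈ 253 μT

The semicircular arc contributes B_arc = μ₀I·π/(4πR) = μ₀I/(4R) = 1.55×10⁻⁴ T.
Each semi-infinite lead is at perpendicular distance R = 0.00506 m from the centre, with the perpendicular foot at its near end, so it contributes μ₀I/(4πR); both point the same way, together 9.84×10⁻⁵ T.
Arc and leads all point the same direction: B = 1.55×10⁻⁴ + 9.84×10⁻⁵ = 2.53×10⁻⁴ T.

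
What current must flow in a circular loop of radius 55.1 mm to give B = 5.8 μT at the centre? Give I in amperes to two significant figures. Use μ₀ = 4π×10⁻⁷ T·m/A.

I ≈ 0.51 A

At the centre of a circular loop B = μ₀I/(2R), so I = 2RB/μ₀.
With R = 0.0551 m, I = 2 × 0.0551 × 5.80×10⁻⁶ / (4π×10⁻⁷) = 0.509 A.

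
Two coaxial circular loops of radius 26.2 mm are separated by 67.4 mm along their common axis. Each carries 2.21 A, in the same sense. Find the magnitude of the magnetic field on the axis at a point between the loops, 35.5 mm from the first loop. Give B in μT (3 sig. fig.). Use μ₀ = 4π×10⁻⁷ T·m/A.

B ≈ 24.6 μT

Each loop contributes B = μ₀IR²/[2(R²+z²)^(3/2)] on the axis, with z measured from that loop.
Loop 1 (z = 0.0355 m): B₁ = 1.11×10⁻⁵ T. Loop 2 (z = 0.0319 m): B₂ = 1.36×10⁻⁵ T.
The fields add: B = B₁ + B₂ = 2.46×10⁻⁵ T.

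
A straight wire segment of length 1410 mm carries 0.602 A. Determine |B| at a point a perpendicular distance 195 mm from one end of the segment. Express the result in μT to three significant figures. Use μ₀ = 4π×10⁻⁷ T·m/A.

For a finite straight segment, B = (μ₀I/4πd)(sinθ₁ + sinθ₂), where θ₁, θ₂ are the angles from the perpendicular to each end.
The perpendicular foot is at one end, so the two end-offsets along the wire are 0 and L = 1.41 m.
sinθ₁ = 0/√(0²+0.195²) = 0.0000; sinθ₂ = 1.41/√(1.41²+0.195²) = 0.9906.
B = (4π×10⁻⁷ × 0.602) / (4π × 0.195) × (0.0000 + 0.9906) = 3.06×10⁻⁷ T.

B ≈ 0.306 μT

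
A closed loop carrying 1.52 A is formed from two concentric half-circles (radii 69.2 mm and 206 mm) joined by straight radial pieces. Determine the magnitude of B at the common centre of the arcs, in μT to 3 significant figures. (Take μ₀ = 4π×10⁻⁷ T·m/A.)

B ≈ 4.58 μT

The radial connectors point toward the centre, so dl × r̂ = 0 and they contribute nothing.
Each semicircle gives μ₀I/(4R): inner arc 6.90×10⁻⁶ T, outer arc 2.32×10⁻⁶ T.
The two arcs carry current in opposite angular senses, so their fields oppose: B = |6.90×10⁻⁶ − 2.32×10⁻⁶| = 4.58×10⁻⁶ T.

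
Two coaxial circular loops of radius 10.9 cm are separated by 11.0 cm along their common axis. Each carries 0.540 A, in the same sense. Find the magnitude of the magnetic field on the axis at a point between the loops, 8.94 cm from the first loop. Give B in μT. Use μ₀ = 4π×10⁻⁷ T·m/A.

Each loop contributes B = μ₀IR²/[2(R²+z²)^(3/2)] on the axis, with z measured from that loop.
Loop 1 (z = 0.0894 m): B₁ = 1.44×10⁻⁶ T. Loop 2 (z = 0.0206 m): B₂ = 2.95×10⁻⁶ T.
The fields add: B = B₁ + B₂ = 4.39×10⁻⁶ T.

B ≈ 4.39 μT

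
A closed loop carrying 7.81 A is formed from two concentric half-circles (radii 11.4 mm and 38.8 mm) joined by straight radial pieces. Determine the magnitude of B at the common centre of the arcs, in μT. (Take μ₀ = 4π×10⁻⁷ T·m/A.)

B ≈ 152 μT

The radial connectors point toward the centre, so dl × r̂ = 0 and they contribute nothing.
Each semicircle gives μ₀I/(4R): inner arc 2.15×10⁻⁴ T, outer arc 6.32×10⁻⁵ T.
The two arcs carry current in opposite angular senses, so their fields oppose: B = |2.15×10⁻⁴ − 6.32×10⁻⁵| = 1.52×10⁻⁴ T.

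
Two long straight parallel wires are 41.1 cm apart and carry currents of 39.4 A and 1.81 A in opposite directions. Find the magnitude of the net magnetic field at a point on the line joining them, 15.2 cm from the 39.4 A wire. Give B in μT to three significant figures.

B ≈ 53.2 μT

Each long wire gives B = μ₀I/(2πd). Distances are d₁ = 0.152 m and d₂ = 0.259 m.
B₁ = 5.18×10⁻⁵ T, B₂ = 1.40×10⁻⁶ T.
Between antiparallel currents both contributions point the same way, so they add. B = B₁ + B₂ = 5.18×10⁻⁵ + 1.40×10⁻⁶ = 5.32×10⁻⁵ T.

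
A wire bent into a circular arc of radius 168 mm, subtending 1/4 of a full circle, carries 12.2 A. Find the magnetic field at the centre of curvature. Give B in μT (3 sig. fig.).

The Biot–Savart field of a circular arc at its centre is B = μ₀Iφ/(4πR), with φ = 1.571 rad.
B = (4π×10⁻⁷ × 12.2 × 1.571) / (4π × 0.168) = 1.14×10⁻⁵ T.

B ≈ 11.4 μT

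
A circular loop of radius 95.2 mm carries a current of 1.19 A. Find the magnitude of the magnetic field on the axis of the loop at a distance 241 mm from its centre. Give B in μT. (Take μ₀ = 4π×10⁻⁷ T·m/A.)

B ≈ 0.389 μT

On the axis of a circular loop, B = μ₀IR² / [2(R²+z²)^(3/2)].
R² + z² = (0.0952)² + (0.241)² = 0.06714 m², and (R²+z²)^(3/2) = 1.74×10⁻² m³.
B = (4π×10⁻⁷ × 1.19 × 0.009063) / (2 × 1.74×10⁻²) = 3.89×10⁻⁷ T.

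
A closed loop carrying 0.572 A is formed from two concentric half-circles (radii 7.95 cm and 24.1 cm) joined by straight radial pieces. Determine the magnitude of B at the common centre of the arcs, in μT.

The radial connectors point toward the centre, so dl × r̂ = 0 and they contribute nothing.
Each semicircle gives μ₀I/(4R): inner arc 2.26×10⁻⁶ T, outer arc 7.46×10⁻⁷ T.
The two arcs carry current in opposite angular senses, so their fields oppose: B = |2.26×10⁻⁶ − 7.46×10⁻⁷| = 1.51×10⁻⁶ T.

B ≈ 1.51 μT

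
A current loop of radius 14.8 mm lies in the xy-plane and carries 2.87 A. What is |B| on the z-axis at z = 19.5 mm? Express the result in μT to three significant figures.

On the axis of a circular loop, B = μ₀IR² / [2(R²+z²)^(3/2)].
R² + z² = (0.0148)² + (0.0195)² = 0.0005993 m², and (R²+z²)^(3/2) = 1.47×10⁻⁵ m³.
B = (4π×10⁻⁷ × 2.87 × 0.000219) / (2 × 1.47×10⁻⁵) = 2.69×10⁻⁵ T.

B ≈ 26.9 μT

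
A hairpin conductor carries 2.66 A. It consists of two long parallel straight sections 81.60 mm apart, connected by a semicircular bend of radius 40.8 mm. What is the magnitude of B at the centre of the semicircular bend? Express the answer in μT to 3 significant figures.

B ≈ 33.5 μT

The semicircular arc contributes B_arc = μ₀I·π/(4πR) = μ₀I/(4R) = 2.05×10⁻⁵ T.
Each semi-infinite lead is at perpendicular distance R = 0.0408 m from the centre, with the perpendicular foot at its near end, so it contributes μ₀I/(4πR); both point the same way, together 1.30×10⁻⁵ T.
Arc and leads all point the same direction: B = 2.05×10⁻⁵ + 1.30×10⁻⁵ = 3.35×10⁻⁵ T.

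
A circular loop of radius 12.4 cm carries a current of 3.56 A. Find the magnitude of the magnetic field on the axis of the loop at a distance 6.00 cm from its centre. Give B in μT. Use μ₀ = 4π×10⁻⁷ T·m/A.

B ≈ 13.2 μT

On the axis of a circular loop, B = μ₀IR² / [2(R²+z²)^(3/2)].
R² + z² = (0.124)² + (0.06)² = 0.01898 m², and (R²+z²)^(3/2) = 2.61×10⁻³ m³.
B = (4π×10⁻⁷ × 3.56 × 0.01538) / (2 × 2.61×10⁻³) = 1.32×10⁻⁵ T.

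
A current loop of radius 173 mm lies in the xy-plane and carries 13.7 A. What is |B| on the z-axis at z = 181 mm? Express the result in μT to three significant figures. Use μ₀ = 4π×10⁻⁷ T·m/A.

On the axis of a circular loop, B = μ₀IR² / [2(R²+z²)^(3/2)].
R² + z² = (0.173)² + (0.181)² = 0.06269 m², and (R²+z²)^(3/2) = 1.57×10⁻² m³.
B = (4π×10⁻⁷ × 13.7 × 0.02993) / (2 × 1.57×10⁻²) = 1.64×10⁻⁵ T.

B ≈ 16.4 μT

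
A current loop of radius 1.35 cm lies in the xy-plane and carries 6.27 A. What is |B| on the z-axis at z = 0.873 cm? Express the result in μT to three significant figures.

On the axis of a circular loop, B = μ₀IR² / [2(R²+z²)^(3/2)].
R² + z² = (0.0135)² + (0.00873)² = 0.0002585 m², and (R²+z²)^(3/2) = 4.16×10⁻⁶ m³.
B = (4π×10⁻⁷ × 6.27 × 0.0001823) / (2 × 4.16×10⁻⁶) = 1.73×10⁻⁴ T.

B ≈ 173 μT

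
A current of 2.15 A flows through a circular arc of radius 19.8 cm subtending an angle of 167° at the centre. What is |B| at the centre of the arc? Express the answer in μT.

B ≈ 3.16 μT

The Biot–Savart field of a circular arc at its centre is B = μ₀Iφ/(4πR), with φ = 2.915 rad.
B = (4π×10⁻⁷ × 2.15 × 2.915) / (4π × 0.198) = 3.16×10⁻⁶ T.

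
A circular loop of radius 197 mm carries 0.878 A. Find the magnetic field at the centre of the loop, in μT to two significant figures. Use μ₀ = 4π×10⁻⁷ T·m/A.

B ≈ 2.8 μT

At the centre of a circular loop the Biot–Savart law gives B = μ₀I/(2R).
B = (4π×10⁻⁷ × 0.878) / (2 × 0.197) = 2.80×10⁻⁶ T.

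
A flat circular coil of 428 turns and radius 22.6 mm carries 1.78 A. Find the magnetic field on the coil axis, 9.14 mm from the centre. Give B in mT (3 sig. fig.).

For an N-turn flat coil, B = Nμ₀IR²/[2(R²+z²)^(3/2)] with R = 0.0226 m, z = 0.00914 m.
B = 428 × 3.94×10⁻⁵ T = 1.69×10⁻² T.

B ≈ 16.9 mT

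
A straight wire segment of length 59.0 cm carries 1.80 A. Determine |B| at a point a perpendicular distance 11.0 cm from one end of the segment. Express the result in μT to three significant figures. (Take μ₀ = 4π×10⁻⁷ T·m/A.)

For a finite straight segment, B = (μ₀I/4πd)(sinθ₁ + sinθ₂), where θ₁, θ₂ are the angles from the perpendicular to each end.
The perpendicular foot is at one end, so the two end-offsets along the wire are 0 and L = 0.59 m.
sinθ₁ = 0/√(0²+0.11²) = 0.0000; sinθ₂ = 0.59/√(0.59²+0.11²) = 0.9831.
B = (4π×10⁻⁷ × 1.80) / (4π × 0.11) × (0.0000 + 0.9831) = 1.61×10⁻⁶ T.

B ≈ 1.61 μT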